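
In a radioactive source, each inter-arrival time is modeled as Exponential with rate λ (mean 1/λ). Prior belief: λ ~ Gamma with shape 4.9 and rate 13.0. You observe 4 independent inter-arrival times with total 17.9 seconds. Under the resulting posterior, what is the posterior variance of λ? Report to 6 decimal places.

With a Gamma(shape α, rate β) prior on the exponential rate λ, the posterior after n observations with total T = Σxᵢ is Gamma(α+n, β+T).
Posterior: Gamma(4.9+4, 13.0+17.9) = Gamma(8.9, 30.9).
Var = α/β² = 0.009321.

0.009321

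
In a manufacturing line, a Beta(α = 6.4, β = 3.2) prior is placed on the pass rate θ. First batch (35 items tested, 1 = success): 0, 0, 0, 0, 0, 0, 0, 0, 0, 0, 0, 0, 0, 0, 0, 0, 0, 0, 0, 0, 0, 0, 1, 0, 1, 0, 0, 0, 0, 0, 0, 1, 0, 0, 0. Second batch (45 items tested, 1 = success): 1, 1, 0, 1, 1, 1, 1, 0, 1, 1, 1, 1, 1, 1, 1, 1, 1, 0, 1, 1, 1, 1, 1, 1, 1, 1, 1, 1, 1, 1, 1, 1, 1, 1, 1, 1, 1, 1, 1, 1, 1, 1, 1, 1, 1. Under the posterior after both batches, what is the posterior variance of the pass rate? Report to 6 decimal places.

The Beta prior is conjugate to a Binomial/Bernoulli likelihood; the update adds successes to α and failures to β.
After batch 1: Beta(6.4+3, 3.2+32) = Beta(9.4, 35.2).
After batch 2: Beta(9.4+42, 35.2+3) = Beta(51.4, 38.2).
Var = αβ/((α+β)²(α+β+1)) = 51.4·38.2/(89.6²·90.6) = 0.002699.

0.002699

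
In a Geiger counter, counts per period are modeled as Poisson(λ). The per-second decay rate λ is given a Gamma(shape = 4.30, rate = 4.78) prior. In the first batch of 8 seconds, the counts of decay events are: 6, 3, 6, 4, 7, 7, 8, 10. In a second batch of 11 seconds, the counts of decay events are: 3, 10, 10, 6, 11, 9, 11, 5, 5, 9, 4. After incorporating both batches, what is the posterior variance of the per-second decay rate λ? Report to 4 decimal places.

With a Gamma(shape α, rate β) prior, the Poisson likelihood is conjugate: the posterior is Gamma(α + ΣXᵢ, β + n).
Batch 1: sum of counts S = 51 over n = 8 seconds.
After batch 1: Gamma(α+S, β+n) = Gamma(4.30+51, 4.78+8) = Gamma(55.30, 12.78).
Batch 2: sum of counts S = 83 over n = 11 seconds.
After batch 2: Gamma(α+S, β+n) = Gamma(55.30+83, 12.78+11) = Gamma(138.30, 23.78).
Var = α/β² = 138.30/23.78² = 0.2446.

0.2446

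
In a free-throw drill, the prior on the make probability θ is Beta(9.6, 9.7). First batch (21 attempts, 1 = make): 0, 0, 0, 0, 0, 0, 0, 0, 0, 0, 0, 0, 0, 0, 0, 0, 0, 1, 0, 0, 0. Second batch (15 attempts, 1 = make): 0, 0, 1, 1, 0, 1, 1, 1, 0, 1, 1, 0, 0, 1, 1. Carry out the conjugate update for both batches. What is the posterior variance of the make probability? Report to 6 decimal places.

The Beta prior is conjugate to a Binomial/Bernoulli likelihood; the update adds successes to α and failures to β.
After batch 1: Beta(9.6+1, 9.7+20) = Beta(10.6, 29.7).
After batch 2: Beta(10.6+9, 29.7+6) = Beta(19.6, 35.7).
Var = αβ/((α+β)²(α+β+1)) = 19.6·35.7/(55.3²·56.3) = 0.004064.

0.004064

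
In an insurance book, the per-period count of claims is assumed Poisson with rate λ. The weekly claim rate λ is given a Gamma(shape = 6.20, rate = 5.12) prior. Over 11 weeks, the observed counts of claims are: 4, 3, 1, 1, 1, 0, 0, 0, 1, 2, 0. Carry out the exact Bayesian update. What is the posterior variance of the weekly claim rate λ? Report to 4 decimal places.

0.0739

With a Gamma(shape α, rate β) prior, the Poisson likelihood is conjugate: the posterior is Gamma(α + ΣXᵢ, β + n).
Sum of counts S = 13 over n = 11 weeks.
Posterior: Gamma(α+S, β+n) = Gamma(6.20+13, 5.12+11) = Gamma(19.20, 16.12).
Var = α/β² = 19.20/16.12² = 0.0739.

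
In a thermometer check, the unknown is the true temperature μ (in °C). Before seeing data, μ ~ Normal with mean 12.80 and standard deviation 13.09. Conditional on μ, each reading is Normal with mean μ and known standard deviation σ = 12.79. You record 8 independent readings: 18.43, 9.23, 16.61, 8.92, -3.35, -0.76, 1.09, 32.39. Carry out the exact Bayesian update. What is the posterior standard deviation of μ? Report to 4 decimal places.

For Normal data with known variance σ², a Normal(μ₀, σ₀²) prior on μ is conjugate. Posterior precision = 1/σ₀² + n/σ²; posterior mean is the precision-weighted average of μ₀ and x̄.
σ₀² = 13.09² = 171.3481, σ² = 12.79² = 163.5841; σ² + n·σ₀² = 163.5841 + 8·171.3481 = 1534.3689.
Posterior precision = 1/σ₀² + n/σ² = 1/171.3481 + 8/163.5841 = (σ² + n·σ₀²)/(σ₀²σ²) = 1534.3689/(171.3481·163.5841); posterior variance σₙ² = σ₀²σ²/(σ² + n·σ₀²) = 171.3481·163.5841/1534.3689 = 18.267983.
Posterior SD = √σₙ² = √(171.3481·163.5841/1534.3689) = 4.2741.

4.2741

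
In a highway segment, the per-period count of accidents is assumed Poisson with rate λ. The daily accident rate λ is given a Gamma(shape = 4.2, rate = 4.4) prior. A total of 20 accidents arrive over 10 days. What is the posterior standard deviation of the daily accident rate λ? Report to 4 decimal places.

0.3416

With a Gamma(shape α, rate β) prior, the Poisson likelihood is conjugate: the posterior is Gamma(α + ΣXᵢ, β + n).
Posterior: Gamma(α+S, β+n) = Gamma(4.2+20, 4.4+10) = Gamma(24.2, 14.4).
SD = √α/β = √24.2/14.4 = 0.3416.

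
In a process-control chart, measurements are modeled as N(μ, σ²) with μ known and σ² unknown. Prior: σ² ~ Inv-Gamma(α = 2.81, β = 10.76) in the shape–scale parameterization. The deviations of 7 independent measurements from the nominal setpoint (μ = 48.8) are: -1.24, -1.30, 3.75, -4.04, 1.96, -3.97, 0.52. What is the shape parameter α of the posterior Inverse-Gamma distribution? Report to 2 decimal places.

With known mean μ and an Inverse-Gamma(α, β) prior on σ², the Normal likelihood is conjugate: posterior is Inv-Gamma(α + n/2, β + Σ(xᵢ−μ)²/2).
Σ(xᵢ−μ)² = (-1.24)² + (-1.30)² + (3.75)² + (-4.04)² + (1.96)² + (-3.97)² + (0.52)² = 53.4846.
Posterior: Inv-Gamma(2.81 + 7/2, 10.76 + 53.4846/2) = Inv-Gamma(6.31, 37.50230).
Posterior α = 6.31.

6.31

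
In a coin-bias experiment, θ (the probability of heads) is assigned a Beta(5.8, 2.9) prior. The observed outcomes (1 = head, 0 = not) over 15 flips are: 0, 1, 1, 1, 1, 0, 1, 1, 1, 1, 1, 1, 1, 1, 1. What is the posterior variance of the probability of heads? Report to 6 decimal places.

0.006640

The Beta prior is conjugate to a Binomial/Bernoulli likelihood; the update adds successes to α and failures to β.
Posterior: Beta(α+k, β+n−k) = Beta(5.8+13, 2.9+2) = Beta(18.8, 4.9).
Var = αβ/((α+β)²(α+β+1)) = 18.8·4.9/(23.7²·24.7) = 0.006640.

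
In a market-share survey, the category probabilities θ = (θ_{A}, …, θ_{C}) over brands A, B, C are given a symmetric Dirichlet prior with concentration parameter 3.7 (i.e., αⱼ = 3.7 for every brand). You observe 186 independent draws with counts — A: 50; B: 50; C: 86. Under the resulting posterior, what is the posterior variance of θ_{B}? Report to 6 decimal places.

0.001001

The Dirichlet prior is conjugate to the Multinomial likelihood: each posterior αⱼ = prior αⱼ + observed count nⱼ.
Posterior concentration: (53.7, 53.7, 89.7), total = 197.1.
Var[θ_j] = α_j(Σα−α_j)/((Σα)²(Σα+1)) = 53.7·143.4/(197.1²·198.1) = 0.001001.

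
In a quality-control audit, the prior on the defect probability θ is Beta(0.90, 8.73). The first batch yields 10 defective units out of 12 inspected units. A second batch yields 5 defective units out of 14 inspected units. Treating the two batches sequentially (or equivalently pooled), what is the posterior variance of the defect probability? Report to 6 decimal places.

The Beta prior is conjugate to a Binomial/Bernoulli likelihood; the update adds successes to α and failures to β.
After batch 1: Beta(0.90+10, 8.73+2) = Beta(10.90, 10.73).
After batch 2: Beta(10.90+5, 10.73+9) = Beta(15.90, 19.73).
Var = αβ/((α+β)²(α+β+1)) = 15.90·19.73/(35.63²·36.63) = 0.006746.

0.006746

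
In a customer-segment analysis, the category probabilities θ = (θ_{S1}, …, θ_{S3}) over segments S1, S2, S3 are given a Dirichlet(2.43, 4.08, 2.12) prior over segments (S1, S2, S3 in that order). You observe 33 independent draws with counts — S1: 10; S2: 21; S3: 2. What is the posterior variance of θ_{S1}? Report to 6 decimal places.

The Dirichlet prior is conjugate to the Multinomial likelihood: each posterior αⱼ = prior αⱼ + observed count nⱼ.
Posterior concentration: (12.43, 25.08, 4.12), total = 41.63.
Var[θ_j] = α_j(Σα−α_j)/((Σα)²(Σα+1)) = 12.43·29.20/(41.63²·42.63) = 0.004913.

0.004913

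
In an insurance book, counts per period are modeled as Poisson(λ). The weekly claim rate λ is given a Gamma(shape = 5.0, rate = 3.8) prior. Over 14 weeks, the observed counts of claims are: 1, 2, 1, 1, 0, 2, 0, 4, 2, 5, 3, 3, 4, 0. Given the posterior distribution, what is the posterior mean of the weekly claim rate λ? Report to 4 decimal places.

With a Gamma(shape α, rate β) prior, the Poisson likelihood is conjugate: the posterior is Gamma(α + ΣXᵢ, β + n).
Sum of counts S = 28 over n = 14 weeks.
Posterior: Gamma(α+S, β+n) = Gamma(5.0+28, 3.8+14) = Gamma(33.0, 17.8).
Posterior mean = α/β = 33.0/17.8 = 1.8539.

1.8539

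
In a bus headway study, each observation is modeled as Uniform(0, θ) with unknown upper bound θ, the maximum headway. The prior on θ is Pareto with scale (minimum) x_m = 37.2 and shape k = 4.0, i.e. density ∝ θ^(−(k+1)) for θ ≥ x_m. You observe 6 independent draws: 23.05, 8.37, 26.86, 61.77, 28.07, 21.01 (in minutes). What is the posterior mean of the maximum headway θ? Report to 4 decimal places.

68.6333

A Pareto(scale x_m, shape k) prior on the upper bound θ of Uniform(0, θ) is conjugate: posterior is Pareto(max(x_m, max xᵢ), k + n).
Sample maximum = 61.77; prior scale x_m = 37.2 → posterior scale = max = 61.77.
Posterior shape = 4.0 + 6 = 10.0.
E[θ|data] = k·x_m/(k−1) = 10.0·61.77/9.0 = 68.6333.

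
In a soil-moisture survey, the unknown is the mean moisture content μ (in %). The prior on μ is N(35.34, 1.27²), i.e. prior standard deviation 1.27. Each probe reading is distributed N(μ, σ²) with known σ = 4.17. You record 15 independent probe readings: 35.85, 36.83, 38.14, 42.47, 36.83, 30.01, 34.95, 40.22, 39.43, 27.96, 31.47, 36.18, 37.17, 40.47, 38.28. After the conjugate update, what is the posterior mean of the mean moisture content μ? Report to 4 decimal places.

35.9668

For Normal data with known variance σ², a Normal(μ₀, σ₀²) prior on μ is conjugate. Posterior precision = 1/σ₀² + n/σ²; posterior mean is the precision-weighted average of μ₀ and x̄.
Σxᵢ = 35.85 + 36.83 + 38.14 + 42.47 + 36.83 + 30.01 + 34.95 + 40.22 + 39.43 + 27.96 + 31.47 + 36.18 + 37.17 + 40.47 + 38.28 = 546.26, so n·x̄ = 546.26.
σ₀² = 1.27² = 1.6129, σ² = 4.17² = 17.3889; σ² + n·σ₀² = 17.3889 + 15·1.6129 = 41.5824.
Posterior mean = (μ₀/σ₀² + n·x̄/σ²)/(1/σ₀² + n/σ²) = (σ²·μ₀ + σ₀²·n·x̄)/(σ² + n·σ₀²) = (17.3889·35.34 + 1.6129·546.26)/41.5824 = 1495.58648/41.5824 = 35.9668.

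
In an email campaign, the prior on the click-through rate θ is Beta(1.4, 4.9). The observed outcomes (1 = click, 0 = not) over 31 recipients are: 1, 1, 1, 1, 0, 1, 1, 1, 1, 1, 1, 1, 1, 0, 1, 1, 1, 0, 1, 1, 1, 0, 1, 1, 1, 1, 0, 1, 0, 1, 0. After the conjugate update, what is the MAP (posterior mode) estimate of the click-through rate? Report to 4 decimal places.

The Beta prior is conjugate to a Binomial/Bernoulli likelihood; the update adds successes to α and failures to β.
Posterior: Beta(α+k, β+n−k) = Beta(1.4+24, 4.9+7) = Beta(25.4, 11.9).
Mode of Beta(a,b) for a,b>1 is (a−1)/(a+b−2) = 24.4/35.3 = 0.6912.

0.6912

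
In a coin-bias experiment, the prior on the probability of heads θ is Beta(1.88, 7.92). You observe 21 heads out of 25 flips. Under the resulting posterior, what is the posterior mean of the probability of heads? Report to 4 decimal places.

The Beta prior is conjugate to a Binomial/Bernoulli likelihood; the update adds successes to α and failures to β.
Posterior: Beta(α+k, β+n−k) = Beta(1.88+21, 7.92+4) = Beta(22.88, 11.92).
Posterior mean = α/(α+β) = 22.88/34.80 = 0.6575.

0.6575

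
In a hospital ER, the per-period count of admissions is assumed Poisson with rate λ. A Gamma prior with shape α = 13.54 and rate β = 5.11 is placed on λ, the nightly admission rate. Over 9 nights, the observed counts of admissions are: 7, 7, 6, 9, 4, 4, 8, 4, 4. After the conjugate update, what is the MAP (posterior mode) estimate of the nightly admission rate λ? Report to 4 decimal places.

With a Gamma(shape α, rate β) prior, the Poisson likelihood is conjugate: the posterior is Gamma(α + ΣXᵢ, β + n).
Sum of counts S = 53 over n = 9 nights.
Posterior: Gamma(α+S, β+n) = Gamma(13.54+53, 5.11+9) = Gamma(66.54, 14.11).
Mode of Gamma(α,β) for α≥1 is (α−1)/β = 65.54/14.11 = 4.6449.

4.6449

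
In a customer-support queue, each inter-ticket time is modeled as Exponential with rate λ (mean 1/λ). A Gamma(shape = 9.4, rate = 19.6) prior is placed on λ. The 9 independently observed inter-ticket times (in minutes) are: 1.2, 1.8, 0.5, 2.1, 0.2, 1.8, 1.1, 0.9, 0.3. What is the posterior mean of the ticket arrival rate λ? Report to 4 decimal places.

0.6237

With a Gamma(shape α, rate β) prior on the exponential rate λ, the posterior after n observations with total T = Σxᵢ is Gamma(α+n, β+T).
Sum of observations T = 9.9 minutes; n = 9.
Posterior: Gamma(9.4+9, 19.6+9.9) = Gamma(18.4, 29.5).
Posterior mean of λ = α/β = 18.4/29.5 = 0.6237.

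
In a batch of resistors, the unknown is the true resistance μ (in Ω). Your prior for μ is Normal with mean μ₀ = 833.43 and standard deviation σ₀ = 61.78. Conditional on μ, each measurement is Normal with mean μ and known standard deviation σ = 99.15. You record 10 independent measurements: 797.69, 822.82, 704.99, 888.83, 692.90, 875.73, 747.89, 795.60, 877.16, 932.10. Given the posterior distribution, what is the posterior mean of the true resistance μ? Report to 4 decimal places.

For Normal data with known variance σ², a Normal(μ₀, σ₀²) prior on μ is conjugate. Posterior precision = 1/σ₀² + n/σ²; posterior mean is the precision-weighted average of μ₀ and x̄.
Σxᵢ = 797.69 + 822.82 + 704.99 + 888.83 + 692.90 + 875.73 + 747.89 + 795.60 + 877.16 + 932.10 = 8135.71, so n·x̄ = 8135.71.
σ₀² = 61.78² = 3816.7684, σ² = 99.15² = 9830.7225; σ² + n·σ₀² = 9830.7225 + 10·3816.7684 = 47998.4065.
Posterior mean = (μ₀/σ₀² + n·x̄/σ²)/(1/σ₀² + n/σ²) = (σ²·μ₀ + σ₀²·n·x̄)/(σ² + n·σ₀²) = (9830.7225·833.43 + 3816.7684·8135.71)/47998.4065 = 39245339.892739/47998.4065 = 817.6384.

817.6384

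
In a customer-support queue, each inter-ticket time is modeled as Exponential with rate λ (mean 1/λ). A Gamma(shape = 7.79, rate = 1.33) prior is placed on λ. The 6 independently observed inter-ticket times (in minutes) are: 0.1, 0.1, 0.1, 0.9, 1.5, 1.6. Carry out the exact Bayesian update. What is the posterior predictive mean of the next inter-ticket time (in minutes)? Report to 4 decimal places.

With a Gamma(shape α, rate β) prior on the exponential rate λ, the posterior after n observations with total T = Σxᵢ is Gamma(α+n, β+T).
Sum of observations T = 4.3 minutes; n = 6.
Posterior: Gamma(7.79+6, 1.33+4.3) = Gamma(13.79, 5.63).
The predictive distribution for the next observation is Lomax; its mean is β/(α−1) = 5.63/12.79 = 0.4402.

0.4402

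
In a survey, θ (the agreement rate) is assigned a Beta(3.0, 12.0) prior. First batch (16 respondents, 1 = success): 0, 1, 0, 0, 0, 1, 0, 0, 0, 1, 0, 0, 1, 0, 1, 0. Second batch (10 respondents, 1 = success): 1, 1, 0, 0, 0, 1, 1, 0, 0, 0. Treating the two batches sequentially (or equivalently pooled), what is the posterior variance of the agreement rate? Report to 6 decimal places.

0.004929

The Beta prior is conjugate to a Binomial/Bernoulli likelihood; the update adds successes to α and failures to β.
After batch 1: Beta(3.0+5, 12.0+11) = Beta(8.0, 23.0).
After batch 2: Beta(8.0+4, 23.0+6) = Beta(12.0, 29.0).
Var = αβ/((α+β)²(α+β+1)) = 12.0·29.0/(41.0²·42.0) = 0.004929.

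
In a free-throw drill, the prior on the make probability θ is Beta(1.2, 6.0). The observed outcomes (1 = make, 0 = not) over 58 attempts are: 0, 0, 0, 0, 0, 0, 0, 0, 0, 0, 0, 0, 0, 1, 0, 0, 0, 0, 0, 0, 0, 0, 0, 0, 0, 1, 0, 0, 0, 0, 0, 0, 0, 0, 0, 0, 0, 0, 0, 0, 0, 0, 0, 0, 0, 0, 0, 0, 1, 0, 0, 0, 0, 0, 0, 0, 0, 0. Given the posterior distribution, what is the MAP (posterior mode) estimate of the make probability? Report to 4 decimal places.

0.0506

The Beta prior is conjugate to a Binomial/Bernoulli likelihood; the update adds successes to α and failures to β.
Posterior: Beta(α+k, β+n−k) = Beta(1.2+3, 6.0+55) = Beta(4.2, 61.0).
Mode of Beta(a,b) for a,b>1 is (a−1)/(a+b−2) = 3.2/63.2 = 0.0506.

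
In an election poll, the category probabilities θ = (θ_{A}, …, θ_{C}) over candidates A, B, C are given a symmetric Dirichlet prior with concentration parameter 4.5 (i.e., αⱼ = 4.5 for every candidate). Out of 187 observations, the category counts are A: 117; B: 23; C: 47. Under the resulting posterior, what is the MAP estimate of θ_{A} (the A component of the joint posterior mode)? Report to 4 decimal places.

The Dirichlet prior is conjugate to the Multinomial likelihood: each posterior αⱼ = prior αⱼ + observed count nⱼ.
Posterior concentration: (121.5, 27.5, 51.5), total = 200.5.
Joint mode component: (α_{A}−1)/(Σα−K) = 120.5/197.5 = 0.6101.

0.6101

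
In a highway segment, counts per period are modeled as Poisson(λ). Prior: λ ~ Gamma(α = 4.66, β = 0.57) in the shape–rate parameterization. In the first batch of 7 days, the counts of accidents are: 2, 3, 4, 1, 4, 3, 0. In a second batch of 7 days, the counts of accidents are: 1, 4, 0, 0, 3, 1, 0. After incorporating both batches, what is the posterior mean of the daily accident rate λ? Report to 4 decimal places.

With a Gamma(shape α, rate β) prior, the Poisson likelihood is conjugate: the posterior is Gamma(α + ΣXᵢ, β + n).
Batch 1: sum of counts S = 17 over n = 7 days.
After batch 1: Gamma(α+S, β+n) = Gamma(4.66+17, 0.57+7) = Gamma(21.66, 7.57).
Batch 2: sum of counts S = 9 over n = 7 days.
After batch 2: Gamma(α+S, β+n) = Gamma(21.66+9, 7.57+7) = Gamma(30.66, 14.57).
Posterior mean = α/β = 30.66/14.57 = 2.1043.

2.1043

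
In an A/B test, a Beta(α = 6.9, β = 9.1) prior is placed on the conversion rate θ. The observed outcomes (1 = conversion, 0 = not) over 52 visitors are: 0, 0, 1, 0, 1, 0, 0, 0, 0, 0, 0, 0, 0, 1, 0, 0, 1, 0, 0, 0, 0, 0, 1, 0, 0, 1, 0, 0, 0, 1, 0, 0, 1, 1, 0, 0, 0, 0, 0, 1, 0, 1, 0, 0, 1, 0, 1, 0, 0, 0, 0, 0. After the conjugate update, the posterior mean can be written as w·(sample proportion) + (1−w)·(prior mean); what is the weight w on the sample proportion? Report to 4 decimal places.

0.7647

The Beta prior is conjugate to a Binomial/Bernoulli likelihood; the update adds successes to α and failures to β.
Posterior mean = (α₀+k)/(α₀+β₀+n) = [n/(α₀+β₀+n)]·(k/n) + [(α₀+β₀)/(α₀+β₀+n)]·α₀/(α₀+β₀), so only n and the prior enter the weight.
The weight on the data is w = n/(α₀+β₀+n) = 52/(6.9+9.1+52) = 52/68.0 = 0.7647.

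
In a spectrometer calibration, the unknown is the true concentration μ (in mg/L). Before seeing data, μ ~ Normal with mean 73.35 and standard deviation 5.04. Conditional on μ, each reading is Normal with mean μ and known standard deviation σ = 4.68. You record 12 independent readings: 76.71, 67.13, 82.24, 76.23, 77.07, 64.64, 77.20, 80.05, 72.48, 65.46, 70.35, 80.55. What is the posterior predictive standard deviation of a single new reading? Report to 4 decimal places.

For Normal data with known variance σ², a Normal(μ₀, σ₀²) prior on μ is conjugate. Posterior precision = 1/σ₀² + n/σ²; posterior mean is the precision-weighted average of μ₀ and x̄.
σ₀² = 5.04² = 25.4016, σ² = 4.68² = 21.9024; σ² + n·σ₀² = 21.9024 + 12·25.4016 = 326.7216.
Posterior precision = 1/σ₀² + n/σ² = 1/25.4016 + 12/21.9024 = (σ² + n·σ₀²)/(σ₀²σ²) = 326.7216/(25.4016·21.9024); posterior variance σₙ² = σ₀²σ²/(σ² + n·σ₀²) = 25.4016·21.9024/326.7216 = 1.702844.
Predictive variance for one new observation = σₙ² + σ² = 25.4016·21.9024/326.7216 + 21.9024 = σ²·(σ₀² + 326.7216)/326.7216 = 21.9024·352.1232/326.7216 = 23.605244; SD = √(21.9024·352.1232/326.7216) = 4.8585.

4.8585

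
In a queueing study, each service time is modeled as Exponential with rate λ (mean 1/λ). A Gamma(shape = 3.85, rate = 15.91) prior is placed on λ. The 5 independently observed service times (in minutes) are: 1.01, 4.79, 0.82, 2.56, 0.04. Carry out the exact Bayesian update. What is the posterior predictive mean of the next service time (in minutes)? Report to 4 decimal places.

With a Gamma(shape α, rate β) prior on the exponential rate λ, the posterior after n observations with total T = Σxᵢ is Gamma(α+n, β+T).
Sum of observations T = 9.22 minutes; n = 5.
Posterior: Gamma(3.85+5, 15.91+9.22) = Gamma(8.85, 25.13).
The predictive distribution for the next observation is Lomax; its mean is β/(α−1) = 25.13/7.85 = 3.2013.

3.2013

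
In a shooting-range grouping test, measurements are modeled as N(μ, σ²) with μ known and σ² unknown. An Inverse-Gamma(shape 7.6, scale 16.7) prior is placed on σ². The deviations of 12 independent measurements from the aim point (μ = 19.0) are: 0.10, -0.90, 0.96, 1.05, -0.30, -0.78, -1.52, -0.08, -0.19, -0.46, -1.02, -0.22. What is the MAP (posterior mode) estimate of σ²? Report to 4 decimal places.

1.3903

With known mean μ and an Inverse-Gamma(α, β) prior on σ², the Normal likelihood is conjugate: posterior is Inv-Gamma(α + n/2, β + Σ(xᵢ−μ)²/2).
Σ(xᵢ−μ)² = (0.10)² + (-0.90)² + (0.96)² + (1.05)² + (-0.30)² + (-0.78)² + (-1.52)² + (-0.08)² + (-0.19)² + (-0.46)² + (-1.02)² + (-0.22)² = 7.1958.
Posterior: Inv-Gamma(7.6 + 12/2, 16.7 + 7.1958/2) = Inv-Gamma(13.60, 20.29790).
Mode = β/(α+1) = 20.29790/14.60 = 1.3903.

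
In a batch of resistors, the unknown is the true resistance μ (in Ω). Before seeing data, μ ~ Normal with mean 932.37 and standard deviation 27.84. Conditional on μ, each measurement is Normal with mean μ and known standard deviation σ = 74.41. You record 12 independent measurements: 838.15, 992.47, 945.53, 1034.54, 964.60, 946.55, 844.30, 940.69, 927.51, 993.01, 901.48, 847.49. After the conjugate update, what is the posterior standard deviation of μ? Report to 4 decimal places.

For Normal data with known variance σ², a Normal(μ₀, σ₀²) prior on μ is conjugate. Posterior precision = 1/σ₀² + n/σ²; posterior mean is the precision-weighted average of μ₀ and x̄.
σ₀² = 27.84² = 775.0656, σ² = 74.41² = 5536.8481; σ² + n·σ₀² = 5536.8481 + 12·775.0656 = 14837.6353.
Posterior precision = 1/σ₀² + n/σ² = 1/775.0656 + 12/5536.8481 = (σ² + n·σ₀²)/(σ₀²σ²) = 14837.6353/(775.0656·5536.8481); posterior variance σₙ² = σ₀²σ²/(σ² + n·σ₀²) = 775.0656·5536.8481/14837.6353 = 289.225366.
Posterior SD = √σₙ² = √(775.0656·5536.8481/14837.6353) = 17.0066.

17.0066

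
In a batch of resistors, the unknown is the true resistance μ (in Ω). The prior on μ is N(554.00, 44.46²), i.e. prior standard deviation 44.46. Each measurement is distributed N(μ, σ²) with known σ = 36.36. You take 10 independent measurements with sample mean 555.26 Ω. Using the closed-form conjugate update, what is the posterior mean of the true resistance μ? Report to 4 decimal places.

555.1810

For Normal data with known variance σ², a Normal(μ₀, σ₀²) prior on μ is conjugate. Posterior precision = 1/σ₀² + n/σ²; posterior mean is the precision-weighted average of μ₀ and x̄.
n·x̄ = 10·555.26 = 5552.6.
σ₀² = 44.46² = 1976.6916, σ² = 36.36² = 1322.0496; σ² + n·σ₀² = 1322.0496 + 10·1976.6916 = 21088.9656.
Posterior mean = (μ₀/σ₀² + n·x̄/σ²)/(1/σ₀² + n/σ²) = (σ²·μ₀ + σ₀²·n·x̄)/(σ² + n·σ₀²) = (1322.0496·554.00 + 1976.6916·5552.6)/21088.9656 = 11708193.25656/21088.9656 = 555.1810.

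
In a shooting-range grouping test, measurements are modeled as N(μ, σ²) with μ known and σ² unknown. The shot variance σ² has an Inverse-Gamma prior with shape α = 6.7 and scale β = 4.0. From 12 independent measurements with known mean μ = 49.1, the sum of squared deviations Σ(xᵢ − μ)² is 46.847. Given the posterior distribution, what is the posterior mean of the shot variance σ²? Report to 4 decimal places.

2.3439

With known mean μ and an Inverse-Gamma(α, β) prior on σ², the Normal likelihood is conjugate: posterior is Inv-Gamma(α + n/2, β + Σ(xᵢ−μ)²/2).
Posterior: Inv-Gamma(6.7 + 12/2, 4.0 + 46.847/2) = Inv-Gamma(12.70, 27.4235).
E[σ²|data] = β/(α−1) = 27.4235/11.70 = 2.3439.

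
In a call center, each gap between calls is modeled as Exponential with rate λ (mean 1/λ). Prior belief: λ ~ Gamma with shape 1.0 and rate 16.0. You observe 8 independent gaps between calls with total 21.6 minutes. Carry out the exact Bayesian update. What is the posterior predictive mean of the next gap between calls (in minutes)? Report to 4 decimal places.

4.7000

With a Gamma(shape α, rate β) prior on the exponential rate λ, the posterior after n observations with total T = Σxᵢ is Gamma(α+n, β+T).
Posterior: Gamma(1.0+8, 16.0+21.6) = Gamma(9.0, 37.6).
The predictive distribution for the next observation is Lomax; its mean is β/(α−1) = 37.6/8.0 = 4.7000.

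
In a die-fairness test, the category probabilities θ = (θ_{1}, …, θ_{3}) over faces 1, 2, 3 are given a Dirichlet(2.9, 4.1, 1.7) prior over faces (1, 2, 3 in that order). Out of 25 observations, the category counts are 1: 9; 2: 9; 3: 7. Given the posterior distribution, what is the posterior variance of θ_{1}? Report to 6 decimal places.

0.006583

The Dirichlet prior is conjugate to the Multinomial likelihood: each posterior αⱼ = prior αⱼ + observed count nⱼ.
Posterior concentration: (11.9, 13.1, 8.7), total = 33.7.
Var[θ_j] = α_j(Σα−α_j)/((Σα)²(Σα+1)) = 11.9·21.8/(33.7²·34.7) = 0.006583.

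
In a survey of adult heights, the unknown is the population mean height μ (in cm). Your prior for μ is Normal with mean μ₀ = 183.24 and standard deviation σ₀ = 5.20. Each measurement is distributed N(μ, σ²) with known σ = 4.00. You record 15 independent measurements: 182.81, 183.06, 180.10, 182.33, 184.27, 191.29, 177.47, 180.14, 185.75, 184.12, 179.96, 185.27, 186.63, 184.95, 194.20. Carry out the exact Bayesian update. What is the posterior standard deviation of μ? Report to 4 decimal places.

For Normal data with known variance σ², a Normal(μ₀, σ₀²) prior on μ is conjugate. Posterior precision = 1/σ₀² + n/σ²; posterior mean is the precision-weighted average of μ₀ and x̄.
σ₀² = 5.20² = 27.04, σ² = 4.00² = 16; σ² + n·σ₀² = 16 + 15·27.04 = 421.6.
Posterior precision = 1/σ₀² + n/σ² = 1/27.04 + 15/16 = (σ² + n·σ₀²)/(σ₀²σ²) = 421.6/(27.04·16); posterior variance σₙ² = σ₀²σ²/(σ² + n·σ₀²) = 27.04·16/421.6 = 1.026186.
Posterior SD = √σₙ² = √(27.04·16/421.6) = 1.0130.

1.0130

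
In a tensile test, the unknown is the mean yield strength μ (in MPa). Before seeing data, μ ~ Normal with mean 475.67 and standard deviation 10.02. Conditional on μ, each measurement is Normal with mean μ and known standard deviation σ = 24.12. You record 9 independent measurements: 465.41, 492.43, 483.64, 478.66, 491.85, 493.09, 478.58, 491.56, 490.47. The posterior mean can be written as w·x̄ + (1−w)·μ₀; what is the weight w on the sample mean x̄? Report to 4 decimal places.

0.6083

For Normal data with known variance σ², a Normal(μ₀, σ₀²) prior on μ is conjugate. Posterior precision = 1/σ₀² + n/σ²; posterior mean is the precision-weighted average of μ₀ and x̄.
σ₀² = 10.02² = 100.4004, σ² = 24.12² = 581.7744. Prior precision 1/σ₀² = 1/100.4004; data precision n/σ² = 9/581.7744.
w = (n/σ²)/(1/σ₀² + n/σ²) = n·σ₀²/(σ² + n·σ₀²) = 9·100.4004/(581.7744 + 9·100.4004) = 903.6036/1485.378 = 0.6083.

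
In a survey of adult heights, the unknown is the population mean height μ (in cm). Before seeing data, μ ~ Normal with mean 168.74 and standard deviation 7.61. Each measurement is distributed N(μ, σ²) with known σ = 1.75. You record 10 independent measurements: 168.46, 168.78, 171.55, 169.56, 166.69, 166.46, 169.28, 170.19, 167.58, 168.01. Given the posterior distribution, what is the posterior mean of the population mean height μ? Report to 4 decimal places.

For Normal data with known variance σ², a Normal(μ₀, σ₀²) prior on μ is conjugate. Posterior precision = 1/σ₀² + n/σ²; posterior mean is the precision-weighted average of μ₀ and x̄.
Σxᵢ = 168.46 + 168.78 + 171.55 + 169.56 + 166.69 + 166.46 + 169.28 + 170.19 + 167.58 + 168.01 = 1686.56, so n·x̄ = 1686.56.
σ₀² = 7.61² = 57.9121, σ² = 1.75² = 3.0625; σ² + n·σ₀² = 3.0625 + 10·57.9121 = 582.1835.
Posterior mean = (μ₀/σ₀² + n·x̄/σ²)/(1/σ₀² + n/σ²) = (σ²·μ₀ + σ₀²·n·x̄)/(σ² + n·σ₀²) = (3.0625·168.74 + 57.9121·1686.56)/582.1835 = 98188.997626/582.1835 = 168.6564.

168.6564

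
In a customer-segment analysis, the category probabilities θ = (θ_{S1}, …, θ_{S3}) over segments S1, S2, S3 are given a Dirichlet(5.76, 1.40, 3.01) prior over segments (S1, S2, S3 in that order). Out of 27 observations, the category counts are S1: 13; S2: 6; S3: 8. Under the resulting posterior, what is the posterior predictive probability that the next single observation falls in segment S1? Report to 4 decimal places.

The Dirichlet prior is conjugate to the Multinomial likelihood: each posterior αⱼ = prior αⱼ + observed count nⱼ.
Posterior concentration: (18.76, 7.40, 11.01), total = 37.17.
P(next = S1 | data) = α_{S1}/Σα = 0.5047.

0.5047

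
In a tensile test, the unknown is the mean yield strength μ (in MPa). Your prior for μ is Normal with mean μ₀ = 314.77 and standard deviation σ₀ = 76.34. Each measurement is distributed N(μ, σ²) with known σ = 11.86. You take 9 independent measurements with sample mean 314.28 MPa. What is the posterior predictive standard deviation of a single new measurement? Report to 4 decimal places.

For Normal data with known variance σ², a Normal(μ₀, σ₀²) prior on μ is conjugate. Posterior precision = 1/σ₀² + n/σ²; posterior mean is the precision-weighted average of μ₀ and x̄.
σ₀² = 76.34² = 5827.7956, σ² = 11.86² = 140.6596; σ² + n·σ₀² = 140.6596 + 9·5827.7956 = 52590.82.
Posterior precision = 1/σ₀² + n/σ² = 1/5827.7956 + 9/140.6596 = (σ² + n·σ₀²)/(σ₀²σ²) = 52590.82/(5827.7956·140.6596); posterior variance σₙ² = σ₀²σ²/(σ² + n·σ₀²) = 5827.7956·140.6596/52590.82 = 15.587043.
Predictive variance for one new observation = σₙ² + σ² = 5827.7956·140.6596/52590.82 + 140.6596 = σ²·(σ₀² + 52590.82)/52590.82 = 140.6596·58418.6156/52590.82 = 156.246643; SD = √(140.6596·58418.6156/52590.82) = 12.4999.

12.4999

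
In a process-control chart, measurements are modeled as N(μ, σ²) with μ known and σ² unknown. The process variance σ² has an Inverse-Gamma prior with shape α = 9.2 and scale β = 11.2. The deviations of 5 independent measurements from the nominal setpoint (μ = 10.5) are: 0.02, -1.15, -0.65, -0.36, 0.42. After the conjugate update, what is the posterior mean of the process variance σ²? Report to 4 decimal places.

1.1426

With known mean μ and an Inverse-Gamma(α, β) prior on σ², the Normal likelihood is conjugate: posterior is Inv-Gamma(α + n/2, β + Σ(xᵢ−μ)²/2).
Σ(xᵢ−μ)² = (0.02)² + (-1.15)² + (-0.65)² + (-0.36)² + (0.42)² = 2.0514.
Posterior: Inv-Gamma(9.2 + 5/2, 11.2 + 2.0514/2) = Inv-Gamma(11.70, 12.22570).
E[σ²|data] = β/(α−1) = 12.22570/10.70 = 1.1426.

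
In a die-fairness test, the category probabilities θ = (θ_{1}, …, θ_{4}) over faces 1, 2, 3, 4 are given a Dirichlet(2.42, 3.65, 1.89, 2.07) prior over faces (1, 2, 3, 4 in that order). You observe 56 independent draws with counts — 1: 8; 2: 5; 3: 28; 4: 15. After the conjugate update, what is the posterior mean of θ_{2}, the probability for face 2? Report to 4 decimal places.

0.1310

The Dirichlet prior is conjugate to the Multinomial likelihood: each posterior αⱼ = prior αⱼ + observed count nⱼ.
Posterior concentration: (10.42, 8.65, 29.89, 17.07), total = 66.03.
E[θ_{2}|data] = α_{2}/Σα = 8.65/66.03 = 0.1310.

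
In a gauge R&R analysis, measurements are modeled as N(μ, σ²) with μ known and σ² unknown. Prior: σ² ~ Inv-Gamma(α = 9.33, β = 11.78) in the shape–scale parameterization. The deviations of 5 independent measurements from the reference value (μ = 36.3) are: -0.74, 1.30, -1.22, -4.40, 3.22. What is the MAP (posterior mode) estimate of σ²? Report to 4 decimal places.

With known mean μ and an Inverse-Gamma(α, β) prior on σ², the Normal likelihood is conjugate: posterior is Inv-Gamma(α + n/2, β + Σ(xᵢ−μ)²/2).
Σ(xᵢ−μ)² = (-0.74)² + (1.30)² + (-1.22)² + (-4.40)² + (3.22)² = 33.4544.
Posterior: Inv-Gamma(9.33 + 5/2, 11.78 + 33.4544/2) = Inv-Gamma(11.83, 28.50720).
Mode = β/(α+1) = 28.50720/12.83 = 2.2219.

2.2219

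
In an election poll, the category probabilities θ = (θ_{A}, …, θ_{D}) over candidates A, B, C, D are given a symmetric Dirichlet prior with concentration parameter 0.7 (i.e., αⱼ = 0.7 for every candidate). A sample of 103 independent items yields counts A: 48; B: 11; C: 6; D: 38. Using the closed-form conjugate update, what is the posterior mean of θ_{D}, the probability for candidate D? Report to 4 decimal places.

The Dirichlet prior is conjugate to the Multinomial likelihood: each posterior αⱼ = prior αⱼ + observed count nⱼ.
Posterior concentration: (48.7, 11.7, 6.7, 38.7), total = 105.8.
E[θ_{D}|data] = α_{D}/Σα = 38.7/105.8 = 0.3658.

0.3658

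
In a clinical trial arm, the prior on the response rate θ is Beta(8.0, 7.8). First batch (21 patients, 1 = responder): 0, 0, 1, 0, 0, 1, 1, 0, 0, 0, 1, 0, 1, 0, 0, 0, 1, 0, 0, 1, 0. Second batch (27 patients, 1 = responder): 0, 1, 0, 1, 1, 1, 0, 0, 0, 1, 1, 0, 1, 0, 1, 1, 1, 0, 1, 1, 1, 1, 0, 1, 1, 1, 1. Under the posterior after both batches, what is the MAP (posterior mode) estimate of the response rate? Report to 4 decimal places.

The Beta prior is conjugate to a Binomial/Bernoulli likelihood; the update adds successes to α and failures to β.
After batch 1: Beta(8.0+7, 7.8+14) = Beta(15.0, 21.8).
After batch 2: Beta(15.0+18, 21.8+9) = Beta(33.0, 30.8).
Mode of Beta(a,b) for a,b>1 is (a−1)/(a+b−2) = 32.0/61.8 = 0.5178.

0.5178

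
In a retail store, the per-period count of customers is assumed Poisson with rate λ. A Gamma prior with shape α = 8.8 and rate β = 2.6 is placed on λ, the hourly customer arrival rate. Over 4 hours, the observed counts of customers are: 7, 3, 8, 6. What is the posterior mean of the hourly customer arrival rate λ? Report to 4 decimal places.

4.9697

With a Gamma(shape α, rate β) prior, the Poisson likelihood is conjugate: the posterior is Gamma(α + ΣXᵢ, β + n).
Sum of counts S = 24 over n = 4 hours.
Posterior: Gamma(α+S, β+n) = Gamma(8.8+24, 2.6+4) = Gamma(32.8, 6.6).
Posterior mean = α/β = 32.8/6.6 = 4.9697.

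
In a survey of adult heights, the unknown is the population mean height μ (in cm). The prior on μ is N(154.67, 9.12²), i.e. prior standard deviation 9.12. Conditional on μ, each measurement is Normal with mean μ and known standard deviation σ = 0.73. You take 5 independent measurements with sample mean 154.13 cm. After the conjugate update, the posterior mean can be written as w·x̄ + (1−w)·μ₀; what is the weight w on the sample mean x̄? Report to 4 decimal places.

For Normal data with known variance σ², a Normal(μ₀, σ₀²) prior on μ is conjugate. Posterior precision = 1/σ₀² + n/σ²; posterior mean is the precision-weighted average of μ₀ and x̄.
σ₀² = 9.12² = 83.1744, σ² = 0.73² = 0.5329. Prior precision 1/σ₀² = 1/83.1744; data precision n/σ² = 5/0.5329.
w = (n/σ²)/(1/σ₀² + n/σ²) = n·σ₀²/(σ² + n·σ₀²) = 5·83.1744/(0.5329 + 5·83.1744) = 415.872/416.4049 = 0.9987.

0.9987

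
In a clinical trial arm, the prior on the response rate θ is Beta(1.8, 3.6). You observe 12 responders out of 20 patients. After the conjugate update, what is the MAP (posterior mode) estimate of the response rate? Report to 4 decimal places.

The Beta prior is conjugate to a Binomial/Bernoulli likelihood; the update adds successes to α and failures to β.
Posterior: Beta(α+k, β+n−k) = Beta(1.8+12, 3.6+8) = Beta(13.8, 11.6).
Mode of Beta(a,b) for a,b>1 is (a−1)/(a+b−2) = 12.8/23.4 = 0.5470.

0.5470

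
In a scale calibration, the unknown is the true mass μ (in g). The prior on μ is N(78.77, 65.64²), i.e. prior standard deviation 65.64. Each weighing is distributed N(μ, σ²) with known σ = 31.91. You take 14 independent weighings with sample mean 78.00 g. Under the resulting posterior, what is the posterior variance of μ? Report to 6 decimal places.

For Normal data with known variance σ², a Normal(μ₀, σ₀²) prior on μ is conjugate. Posterior precision = 1/σ₀² + n/σ²; posterior mean is the precision-weighted average of μ₀ and x̄.
σ₀² = 65.64² = 4308.6096, σ² = 31.91² = 1018.2481; σ² + n·σ₀² = 1018.2481 + 14·4308.6096 = 61338.7825.
Posterior precision = 1/σ₀² + n/σ² = 1/4308.6096 + 14/1018.2481 = (σ² + n·σ₀²)/(σ₀²σ²) = 61338.7825/(4308.6096·1018.2481); posterior variance σₙ² = σ₀²σ²/(σ² + n·σ₀²) = 4308.6096·1018.2481/61338.7825 = 71.524627.

71.524627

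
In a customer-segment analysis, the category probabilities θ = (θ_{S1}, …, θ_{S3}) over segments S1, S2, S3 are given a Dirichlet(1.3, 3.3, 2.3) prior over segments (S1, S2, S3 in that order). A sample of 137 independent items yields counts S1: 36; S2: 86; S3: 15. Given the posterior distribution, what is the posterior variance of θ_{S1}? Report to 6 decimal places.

0.001325

The Dirichlet prior is conjugate to the Multinomial likelihood: each posterior αⱼ = prior αⱼ + observed count nⱼ.
Posterior concentration: (37.3, 89.3, 17.3), total = 143.9.
Var[θ_j] = α_j(Σα−α_j)/((Σα)²(Σα+1)) = 37.3·106.6/(143.9²·144.9) = 0.001325.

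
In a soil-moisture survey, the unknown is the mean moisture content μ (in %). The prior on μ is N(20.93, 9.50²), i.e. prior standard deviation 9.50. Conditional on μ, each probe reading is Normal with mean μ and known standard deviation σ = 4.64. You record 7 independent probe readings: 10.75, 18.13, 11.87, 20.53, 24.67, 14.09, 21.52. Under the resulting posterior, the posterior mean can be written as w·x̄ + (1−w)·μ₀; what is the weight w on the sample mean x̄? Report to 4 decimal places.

0.9670

For Normal data with known variance σ², a Normal(μ₀, σ₀²) prior on μ is conjugate. Posterior precision = 1/σ₀² + n/σ²; posterior mean is the precision-weighted average of μ₀ and x̄.
σ₀² = 9.50² = 90.25, σ² = 4.64² = 21.5296. Prior precision 1/σ₀² = 1/90.25; data precision n/σ² = 7/21.5296.
w = (n/σ²)/(1/σ₀² + n/σ²) = n·σ₀²/(σ² + n·σ₀²) = 7·90.25/(21.5296 + 7·90.25) = 631.75/653.2796 = 0.9670.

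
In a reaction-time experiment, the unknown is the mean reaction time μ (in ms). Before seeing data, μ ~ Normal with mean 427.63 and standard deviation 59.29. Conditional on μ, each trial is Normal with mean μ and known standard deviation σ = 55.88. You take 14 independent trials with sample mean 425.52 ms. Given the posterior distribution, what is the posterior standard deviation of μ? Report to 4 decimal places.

For Normal data with known variance σ², a Normal(μ₀, σ₀²) prior on μ is conjugate. Posterior precision = 1/σ₀² + n/σ²; posterior mean is the precision-weighted average of μ₀ and x̄.
σ₀² = 59.29² = 3515.3041, σ² = 55.88² = 3122.5744; σ² + n·σ₀² = 3122.5744 + 14·3515.3041 = 52336.8318.
Posterior precision = 1/σ₀² + n/σ² = 1/3515.3041 + 14/3122.5744 = (σ² + n·σ₀²)/(σ₀²σ²) = 52336.8318/(3515.3041·3122.5744); posterior variance σₙ² = σ₀²σ²/(σ² + n·σ₀²) = 3515.3041·3122.5744/52336.8318 = 209.733723.
Posterior SD = √σₙ² = √(3515.3041·3122.5744/52336.8318) = 14.4822.

14.4822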